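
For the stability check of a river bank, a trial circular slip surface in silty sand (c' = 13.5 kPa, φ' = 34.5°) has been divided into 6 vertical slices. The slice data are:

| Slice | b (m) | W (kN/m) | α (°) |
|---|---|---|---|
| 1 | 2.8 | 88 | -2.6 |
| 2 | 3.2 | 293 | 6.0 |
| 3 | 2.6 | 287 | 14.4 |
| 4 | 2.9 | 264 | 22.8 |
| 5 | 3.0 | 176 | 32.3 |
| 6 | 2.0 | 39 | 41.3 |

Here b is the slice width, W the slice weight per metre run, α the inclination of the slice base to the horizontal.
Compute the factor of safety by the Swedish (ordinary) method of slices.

Ordinary method of slices: FS = Σ[c'·Δl_i + (W_i cosα_i)·tanφ'] / Σ W_i sinα_i, with Δl_i = b_i / cosα_i.
Slice 1: Δl = 2.8/cos(-2.6°) = 2.803 m; N'_1 = 88·cos(-2.6°) = 87.9; c'Δl = 37.84; W sinα = -4.0
Slice 2: Δl = 3.2/cos6.0° = 3.218 m; N'_2 = 293·cos6.0° = 291.4; c'Δl = 43.44; W sinα = 30.6
Slice 3: Δl = 2.6/cos14.4° = 2.684 m; N'_3 = 287·cos14.4° = 278.0; c'Δl = 36.24; W sinα = 71.4
Slice 4: Δl = 2.9/cos22.8° = 3.146 m; N'_4 = 264·cos22.8° = 243.4; c'Δl = 42.47; W sinα = 102.3
Slice 5: Δl = 3.0/cos32.3° = 3.549 m; N'_5 = 176·cos32.3° = 148.8; c'Δl = 47.91; W sinα = 94.0
Slice 6: Δl = 2.0/cos41.3° = 2.662 m; N'_6 = 39·cos41.3° = 29.3; c'Δl = 35.94; W sinα = 25.7
Σc'Δl = 243.8 kN/m; ΣN' = 1078.7 kN/m; ΣW sinα = 320.1 kN/m
Resisting = 243.8 + 1078.7·tan34.5° = 243.8 + 741.4 = 985.2 kN/m
FS = 985.2 / 320.1 = 3.078

FS = 3.08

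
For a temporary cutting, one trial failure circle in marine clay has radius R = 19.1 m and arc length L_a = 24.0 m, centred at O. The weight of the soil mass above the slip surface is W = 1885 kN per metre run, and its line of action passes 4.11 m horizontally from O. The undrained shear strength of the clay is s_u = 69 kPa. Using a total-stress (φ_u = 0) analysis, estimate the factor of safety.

FS = 4.08

Taking moments about the centre O, the resisting moment is provided by the undrained shear strength acting along the arc:
M_R = s_u·L_a·R = 69·24.00·19.1 = 31629.6 kN·m/m
M_D = W·d = 1885·4.11 = 7747.4 kN·m/m
FS = M_R / M_D = 31629.6 / 7747.4 = 4.083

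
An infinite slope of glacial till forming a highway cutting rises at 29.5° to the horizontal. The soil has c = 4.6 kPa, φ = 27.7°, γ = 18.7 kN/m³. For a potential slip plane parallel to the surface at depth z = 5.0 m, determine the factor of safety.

For an infinite slope with a slip plane parallel to the surface (no pore pressure): FS = [c + γz cos²β tanφ] / [γz sinβ cosβ].
γz = 18.7·5.0 = 93.50 kN/m²
Numerator = 4.6 + 93.50·cos²29.5°·tan27.7° = 4.6 + 93.50·0.7575·0.5250 = 41.786 kPa
Denominator = 93.50·sin29.5°·cos29.5° = 93.50·0.4924·0.8704 = 40.073 kPa
FS = 41.786 / 40.073 = 1.043

FS = 1.04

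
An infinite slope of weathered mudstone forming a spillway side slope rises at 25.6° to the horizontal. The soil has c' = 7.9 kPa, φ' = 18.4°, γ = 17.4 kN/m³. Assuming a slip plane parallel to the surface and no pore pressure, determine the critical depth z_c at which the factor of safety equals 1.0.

z_c = 3.81 m

Setting FS = 1.00 in FS = [c' + γz cos²β tanφ'] / [γz sinβ cosβ] and solving for z:
z = c' / [γ cosβ (FS·sinβ − cosβ·tanφ')]
  = 7.9 / [17.4·cos25.6°·(1.00·sin25.6° − cos25.6°·tan18.4°)]
  = 7.9 / [17.4·0.9018·(1.00·0.4321 − 0.9018·0.3327)]
  = 7.9 / 2.0727 = 3.811 m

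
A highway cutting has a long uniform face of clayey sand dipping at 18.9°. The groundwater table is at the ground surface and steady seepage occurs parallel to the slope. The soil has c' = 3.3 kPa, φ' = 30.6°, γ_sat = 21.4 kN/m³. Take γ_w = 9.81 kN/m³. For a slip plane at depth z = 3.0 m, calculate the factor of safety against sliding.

With seepage parallel to the slope and the water table at the surface, the effective normal stress on the slip plane uses the buoyant unit weight γ' = γ_sat − γ_w while the driving shear stress uses γ_sat:
FS = [c' + γ' z cos²β tanφ'] / [γ_sat z sinβ cosβ]
γ' = 21.4 − 9.81 = 11.59 kN/m³
Numerator = 3.3 + 11.59·3.0·cos²18.9°·tan30.6° = 3.3 + 11.59·3.0·0.8951·0.5914 = 21.705 kPa
Denominator = 21.4·3.0·sin18.9°·cos18.9° = 21.4·3.0·0.3239·0.9461 = 19.674 kPa
FS = 21.705 / 19.674 = 1.103

FS = 1.10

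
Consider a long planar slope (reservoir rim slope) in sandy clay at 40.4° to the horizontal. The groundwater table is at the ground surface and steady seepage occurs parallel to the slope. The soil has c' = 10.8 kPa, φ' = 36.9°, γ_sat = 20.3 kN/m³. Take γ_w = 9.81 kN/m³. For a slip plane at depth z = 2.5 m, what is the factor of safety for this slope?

With seepage parallel to the slope and the water table at the surface, the effective normal stress on the slip plane uses the buoyant unit weight γ' = γ_sat − γ_w while the driving shear stress uses γ_sat:
FS = [c' + γ' z cos²β tanφ'] / [γ_sat z sinβ cosβ]
γ' = 20.3 − 9.81 = 10.49 kN/m³
Numerator = 10.8 + 10.49·2.5·cos²40.4°·tan36.9° = 10.8 + 10.49·2.5·0.5799·0.7508 = 22.219 kPa
Denominator = 20.3·2.5·sin40.4°·cos40.4° = 20.3·2.5·0.6481·0.7615 = 25.049 kPa
FS = 22.219 / 25.049 = 0.887

FS = 0.89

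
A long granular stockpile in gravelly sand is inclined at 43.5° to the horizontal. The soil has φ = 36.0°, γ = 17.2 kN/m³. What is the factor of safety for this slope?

For a dry cohesionless infinite slope the factor of safety is FS = tanφ / tanβ.
FS = tan36.0° / tan43.5° = 0.7265 / 0.9490 = 0.766

FS = 0.77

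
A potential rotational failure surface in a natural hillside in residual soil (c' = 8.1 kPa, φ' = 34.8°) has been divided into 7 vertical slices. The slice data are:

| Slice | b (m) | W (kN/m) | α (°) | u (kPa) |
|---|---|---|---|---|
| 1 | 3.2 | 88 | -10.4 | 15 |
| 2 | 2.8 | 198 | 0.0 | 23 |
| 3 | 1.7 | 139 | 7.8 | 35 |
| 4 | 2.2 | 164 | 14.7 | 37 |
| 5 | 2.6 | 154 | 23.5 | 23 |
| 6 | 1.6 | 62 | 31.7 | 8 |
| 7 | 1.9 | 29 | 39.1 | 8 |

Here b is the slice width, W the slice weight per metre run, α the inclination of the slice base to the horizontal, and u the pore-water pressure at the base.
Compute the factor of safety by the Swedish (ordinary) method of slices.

FS = 2.84

Ordinary method of slices: FS = Σ[c'·Δl_i + (W_i cosα_i − u_i·Δl_i)·tanφ'] / Σ W_i sinα_i, with Δl_i = b_i / cosα_i.
Slice 1: Δl = 3.2/cos(-10.4°) = 3.253 m; N'_1 = 88·cos(-10.4°) − 15·3.253 = 37.8; c'Δl = 26.35; W sinα = -15.9
Slice 2: Δl = 2.8/cos0.0° = 2.800 m; N'_2 = 198·cos0.0° − 23·2.800 = 133.6; c'Δl = 22.68; W sinα = 0.0
Slice 3: Δl = 1.7/cos7.8° = 1.716 m; N'_3 = 139·cos7.8° − 35·1.716 = 77.7; c'Δl = 13.90; W sinα = 18.9
Slice 4: Δl = 2.2/cos14.7° = 2.274 m; N'_4 = 164·cos14.7° − 37·2.274 = 74.5; c'Δl = 18.42; W sinα = 41.6
Slice 5: Δl = 2.6/cos23.5° = 2.835 m; N'_5 = 154·cos23.5° − 23·2.835 = 76.0; c'Δl = 22.96; W sinα = 61.4
Slice 6: Δl = 1.6/cos31.7° = 1.881 m; N'_6 = 62·cos31.7° − 8·1.881 = 37.7; c'Δl = 15.23; W sinα = 32.6
Slice 7: Δl = 1.9/cos39.1° = 2.448 m; N'_7 = 29·cos39.1° − 8·2.448 = 2.9; c'Δl = 19.83; W sinα = 18.3
Σc'Δl = 139.4 kN/m; ΣN' = 440.1 kN/m; ΣW sinα = 156.9 kN/m
Resisting = 139.4 + 440.1·tan34.8° = 139.4 + 305.9 = 445.3 kN/m
FS = 445.3 / 156.9 = 2.839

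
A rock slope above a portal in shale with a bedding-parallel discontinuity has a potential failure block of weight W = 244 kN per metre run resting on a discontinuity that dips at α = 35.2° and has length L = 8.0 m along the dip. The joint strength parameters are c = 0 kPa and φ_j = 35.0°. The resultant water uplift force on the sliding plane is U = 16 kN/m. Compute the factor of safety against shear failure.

Resolving the block weight along and normal to the plane and applying the Mohr–Coulomb strength on the joint:
N' = W cosα − U = 244·cos35.2° − 16 = 183.4 kN/m
Driving force T = W sinα = 244·sin35.2° = 140.6 kN/m
Resisting force R = c·L + N'·tanφ_j = 0·8.0 + 183.4·tan35.0° = 0.0 + 128.4 = 128.4 kN/m
FS = R / T = 128.4 / 140.6 = 0.913

FS = 0.91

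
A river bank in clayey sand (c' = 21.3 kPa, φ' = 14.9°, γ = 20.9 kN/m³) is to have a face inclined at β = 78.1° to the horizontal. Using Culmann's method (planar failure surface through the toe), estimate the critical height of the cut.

Culmann's analysis gives the critical failure plane at α_cr = (β + φ')/2 = (78.1 + 14.9)/2 = 46.5°, and the critical height
H_c = (4c'/γ) · sinβ cosφ' / [1 − cos(β − φ')]
    = (4·21.3/20.9) · sin78.1°·cos14.9° / [1 − cos(63.2°)]
    = 4.077 · 0.9785·0.9664 / [1 − 0.4509]
    = 4.077 · 0.9456 / 0.5491
    = 7.02 m

H_c = 7.02 m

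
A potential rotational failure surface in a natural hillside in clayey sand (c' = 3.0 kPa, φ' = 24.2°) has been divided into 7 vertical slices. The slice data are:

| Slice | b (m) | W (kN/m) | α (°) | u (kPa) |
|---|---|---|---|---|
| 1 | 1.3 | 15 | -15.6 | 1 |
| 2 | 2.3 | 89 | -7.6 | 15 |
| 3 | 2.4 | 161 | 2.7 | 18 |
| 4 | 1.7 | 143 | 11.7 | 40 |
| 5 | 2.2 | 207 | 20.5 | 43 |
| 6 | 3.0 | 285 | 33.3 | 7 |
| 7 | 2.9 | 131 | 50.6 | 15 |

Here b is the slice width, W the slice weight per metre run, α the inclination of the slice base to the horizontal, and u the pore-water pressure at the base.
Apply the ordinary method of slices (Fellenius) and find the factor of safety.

Ordinary method of slices: FS = Σ[c'·Δl_i + (W_i cosα_i − u_i·Δl_i)·tanφ'] / Σ W_i sinα_i, with Δl_i = b_i / cosα_i.
Slice 1: Δl = 1.3/cos(-15.6°) = 1.350 m; N'_1 = 15·cos(-15.6°) − 1·1.350 = 13.1; c'Δl = 4.05; W sinα = -4.0
Slice 2: Δl = 2.3/cos(-7.6°) = 2.320 m; N'_2 = 89·cos(-7.6°) − 15·2.320 = 53.4; c'Δl = 6.96; W sinα = -11.8
Slice 3: Δl = 2.4/cos2.7° = 2.403 m; N'_3 = 161·cos2.7° − 18·2.403 = 117.6; c'Δl = 7.21; W sinα = 7.6
Slice 4: Δl = 1.7/cos11.7° = 1.736 m; N'_4 = 143·cos11.7° − 40·1.736 = 70.6; c'Δl = 5.21; W sinα = 29.0
Slice 5: Δl = 2.2/cos20.5° = 2.349 m; N'_5 = 207·cos20.5° − 43·2.349 = 92.9; c'Δl = 7.05; W sinα = 72.5
Slice 6: Δl = 3.0/cos33.3° = 3.589 m; N'_6 = 285·cos33.3° − 7·3.589 = 213.1; c'Δl = 10.77; W sinα = 156.5
Slice 7: Δl = 2.9/cos50.6° = 4.569 m; N'_7 = 131·cos50.6° − 15·4.569 = 14.6; c'Δl = 13.71; W sinα = 101.2
Σc'Δl = 54.9 kN/m; ΣN' = 575.3 kN/m; ΣW sinα = 351.0 kN/m
Resisting = 54.9 + 575.3·tan24.2° = 54.9 + 258.5 = 313.5 kN/m
FS = 313.5 / 351.0 = 0.893

FS = 0.89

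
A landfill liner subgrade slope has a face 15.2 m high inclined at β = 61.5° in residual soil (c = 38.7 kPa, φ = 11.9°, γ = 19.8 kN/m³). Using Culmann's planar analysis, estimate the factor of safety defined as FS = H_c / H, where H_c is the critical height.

FS = 1.26

H_c = (4c/γ) · sinβ cosφ / [1 − cos(β − φ)]
    = (4·38.7/19.8) · sin61.5°·cos11.9° / [1 − cos49.6°]
    = 7.818 · 0.8599 / 0.3519 = 19.11 m
FS = H_c / H = 19.11 / 15.2 = 1.257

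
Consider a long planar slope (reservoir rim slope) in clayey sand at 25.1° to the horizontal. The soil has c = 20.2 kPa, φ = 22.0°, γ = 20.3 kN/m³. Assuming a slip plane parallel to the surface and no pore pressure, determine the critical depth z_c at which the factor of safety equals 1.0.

Setting FS = 1.00 in FS = [c + γz cos²β tanφ] / [γz sinβ cosβ] and solving for z:
z = c / [γ cosβ (FS·sinβ − cosβ·tanφ)]
  = 20.2 / [20.3·cos25.1°·(1.00·sin25.1° − cos25.1°·tan22.0°)]
  = 20.2 / [20.3·0.9056·(1.00·0.4242 − 0.9056·0.4040)]
  = 20.2 / 1.0722 = 18.840 m

z_c = 18.84 m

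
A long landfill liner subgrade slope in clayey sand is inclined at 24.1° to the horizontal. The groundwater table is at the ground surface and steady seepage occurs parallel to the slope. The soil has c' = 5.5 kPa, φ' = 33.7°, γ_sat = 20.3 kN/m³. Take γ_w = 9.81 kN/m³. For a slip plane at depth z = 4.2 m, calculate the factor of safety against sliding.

FS = 0.94

With seepage parallel to the slope and the water table at the surface, the effective normal stress on the slip plane uses the buoyant unit weight γ' = γ_sat − γ_w while the driving shear stress uses γ_sat:
FS = [c' + γ' z cos²β tanφ'] / [γ_sat z sinβ cosβ]
γ' = 20.3 − 9.81 = 10.49 kN/m³
Numerator = 5.5 + 10.49·4.2·cos²24.1°·tan33.7° = 5.5 + 10.49·4.2·0.8333·0.6669 = 29.984 kPa
Denominator = 20.3·4.2·sin24.1°·cos24.1° = 20.3·4.2·0.4083·0.9128 = 31.780 kPa
FS = 29.984 / 31.780 = 0.943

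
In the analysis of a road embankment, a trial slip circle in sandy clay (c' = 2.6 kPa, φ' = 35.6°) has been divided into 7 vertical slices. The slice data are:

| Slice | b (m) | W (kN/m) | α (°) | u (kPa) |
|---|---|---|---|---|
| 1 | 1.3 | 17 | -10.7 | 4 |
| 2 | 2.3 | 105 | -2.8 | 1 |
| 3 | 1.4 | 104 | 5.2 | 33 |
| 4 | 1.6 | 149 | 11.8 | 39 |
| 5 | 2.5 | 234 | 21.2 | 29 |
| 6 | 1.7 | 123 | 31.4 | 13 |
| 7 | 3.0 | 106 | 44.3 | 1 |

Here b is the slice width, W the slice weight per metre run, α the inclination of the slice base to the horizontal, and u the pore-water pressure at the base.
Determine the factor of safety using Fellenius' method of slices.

Ordinary method of slices: FS = Σ[c'·Δl_i + (W_i cosα_i − u_i·Δl_i)·tanφ'] / Σ W_i sinα_i, with Δl_i = b_i / cosα_i.
Slice 1: Δl = 1.3/cos(-10.7°) = 1.323 m; N'_1 = 17·cos(-10.7°) − 4·1.323 = 11.4; c'Δl = 3.44; W sinα = -3.2
Slice 2: Δl = 2.3/cos(-2.8°) = 2.303 m; N'_2 = 105·cos(-2.8°) − 1·2.303 = 102.6; c'Δl = 5.99; W sinα = -5.1
Slice 3: Δl = 1.4/cos5.2° = 1.406 m; N'_3 = 104·cos5.2° − 33·1.406 = 57.2; c'Δl = 3.66; W sinα = 9.4
Slice 4: Δl = 1.6/cos11.8° = 1.635 m; N'_4 = 149·cos11.8° − 39·1.635 = 82.1; c'Δl = 4.25; W sinα = 30.5
Slice 5: Δl = 2.5/cos21.2° = 2.681 m; N'_5 = 234·cos21.2° − 29·2.681 = 140.4; c'Δl = 6.97; W sinα = 84.6
Slice 6: Δl = 1.7/cos31.4° = 1.992 m; N'_6 = 123·cos31.4° − 13·1.992 = 79.1; c'Δl = 5.18; W sinα = 64.1
Slice 7: Δl = 3.0/cos44.3° = 4.192 m; N'_7 = 106·cos44.3° − 1·4.192 = 71.7; c'Δl = 10.90; W sinα = 74.0
Σc'Δl = 40.4 kN/m; ΣN' = 544.4 kN/m; ΣW sinα = 254.3 kN/m
Resisting = 40.4 + 544.4·tan35.6° = 40.4 + 389.8 = 430.2 kN/m
FS = 430.2 / 254.3 = 1.691

FS = 1.69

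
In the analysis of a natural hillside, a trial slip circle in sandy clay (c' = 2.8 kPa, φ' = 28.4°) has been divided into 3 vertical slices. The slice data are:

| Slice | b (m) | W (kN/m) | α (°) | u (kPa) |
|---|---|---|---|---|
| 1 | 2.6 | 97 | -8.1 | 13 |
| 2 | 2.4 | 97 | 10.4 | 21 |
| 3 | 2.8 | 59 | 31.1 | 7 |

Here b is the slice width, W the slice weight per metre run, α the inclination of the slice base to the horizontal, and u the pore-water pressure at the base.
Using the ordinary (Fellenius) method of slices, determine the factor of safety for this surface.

FS = 2.79

Ordinary method of slices: FS = Σ[c'·Δl_i + (W_i cosα_i − u_i·Δl_i)·tanφ'] / Σ W_i sinα_i, with Δl_i = b_i / cosα_i.
Slice 1: Δl = 2.6/cos(-8.1°) = 2.626 m; N'_1 = 97·cos(-8.1°) − 13·2.626 = 61.9; c'Δl = 7.35; W sinα = -13.7
Slice 2: Δl = 2.4/cos10.4° = 2.440 m; N'_2 = 97·cos10.4° − 21·2.440 = 44.2; c'Δl = 6.83; W sinα = 17.5
Slice 3: Δl = 2.8/cos31.1° = 3.270 m; N'_3 = 59·cos31.1° − 7·3.270 = 27.6; c'Δl = 9.16; W sinα = 30.5
Σc'Δl = 23.3 kN/m; ΣN' = 133.7 kN/m; ΣW sinα = 34.3 kN/m
Resisting = 23.3 + 133.7·tan28.4° = 23.3 + 72.3 = 95.6 kN/m
FS = 95.6 / 34.3 = 2.786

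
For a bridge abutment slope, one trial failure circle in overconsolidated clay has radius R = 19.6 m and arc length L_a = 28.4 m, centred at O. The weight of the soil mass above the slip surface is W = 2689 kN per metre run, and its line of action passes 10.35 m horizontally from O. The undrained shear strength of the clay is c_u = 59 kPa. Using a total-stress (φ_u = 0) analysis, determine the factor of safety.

Taking moments about the centre O, the resisting moment is provided by the undrained shear strength acting along the arc:
M_R = c_u·L_a·R = 59·28.40·19.6 = 32841.8 kN·m/m
M_D = W·d = 2689·10.35 = 27831.1 kN·m/m
FS = M_R / M_D = 32841.8 / 27831.1 = 1.180

FS = 1.18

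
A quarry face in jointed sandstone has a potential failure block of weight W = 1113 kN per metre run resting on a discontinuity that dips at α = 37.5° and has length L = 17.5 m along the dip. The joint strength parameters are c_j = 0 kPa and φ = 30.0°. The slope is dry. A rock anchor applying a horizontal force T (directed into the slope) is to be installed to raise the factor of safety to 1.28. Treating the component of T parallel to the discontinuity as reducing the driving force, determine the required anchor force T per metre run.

T = 262 kN/m

Resolving forces along and normal to the sliding plane, with the horizontal anchor force T adding T·sinα to the effective normal force and T·cosα acting up the plane against the driving force:
FS = [c_jL + (W cosα + T sinα) tanφ] / [W sinα − T cosα]
Without the anchor: N' = 883.0 kN/m, driving T_d = 677.6 kN/m, resisting R = 0·17.5 + 883.0·tan30.0° = 509.8 kN/m, FS = 0.75.
Setting FS = 1.28 and solving for T:
1.28·(677.6 − T cos37.5°) = 509.8 + T sin37.5°·tan30.0°
T·(sin37.5°·tan30.0° + 1.28·cos37.5°) = 1.28·677.6 − 509.8
T·(0.6088·0.5774 + 1.28·0.7934) = 867.3 − 509.8 = 357.5
T·1.3670 = 357.5
T = 261.5 kN/m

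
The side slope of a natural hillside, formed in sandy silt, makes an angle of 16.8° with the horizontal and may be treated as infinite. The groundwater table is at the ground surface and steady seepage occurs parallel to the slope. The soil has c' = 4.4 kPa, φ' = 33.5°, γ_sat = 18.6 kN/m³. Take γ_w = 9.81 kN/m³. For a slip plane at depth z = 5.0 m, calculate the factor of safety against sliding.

With seepage parallel to the slope and the water table at the surface, the effective normal stress on the slip plane uses the buoyant unit weight γ' = γ_sat − γ_w while the driving shear stress uses γ_sat:
FS = [c' + γ' z cos²β tanφ'] / [γ_sat z sinβ cosβ]
γ' = 18.6 − 9.81 = 8.79 kN/m³
Numerator = 4.4 + 8.79·5.0·cos²16.8°·tan33.5° = 4.4 + 8.79·5.0·0.9165·0.6619 = 31.060 kPa
Denominator = 18.6·5.0·sin16.8°·cos16.8° = 18.6·5.0·0.2890·0.9573 = 25.733 kPa
FS = 31.060 / 25.733 = 1.207

FS = 1.21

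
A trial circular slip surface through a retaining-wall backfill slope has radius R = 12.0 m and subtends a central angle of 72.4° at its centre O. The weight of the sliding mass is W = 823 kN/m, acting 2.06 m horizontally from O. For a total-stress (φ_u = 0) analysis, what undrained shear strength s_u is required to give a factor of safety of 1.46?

s_u = 13.6 kPa

FS = s_u·L_a·R / (W·d), so s_u = FS·W·d / (L_a·R).
Arc length L_a = R·θ = 12.0·(72.4°·π/180) = 12.0·1.2636 = 15.16 m
s_u = 1.46·823·2.06 / (15.16·12.0) = 2475.3 / 181.96 = 13.60 kPa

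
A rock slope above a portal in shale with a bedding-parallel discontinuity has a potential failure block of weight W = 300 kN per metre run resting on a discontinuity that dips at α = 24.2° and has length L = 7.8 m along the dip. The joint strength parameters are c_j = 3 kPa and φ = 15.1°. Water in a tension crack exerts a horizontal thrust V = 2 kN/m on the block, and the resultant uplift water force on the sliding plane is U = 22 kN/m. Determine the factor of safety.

FS = 0.73

Resolving the block weight along and normal to the plane and applying the Mohr–Coulomb strength on the joint:
N' = W cosα − U − V sinα = 300·cos24.2° − 22 − 2·sin24.2° = 250.8 kN/m
Driving force T = W sinα + V cosα = 300·sin24.2° + 2·cos24.2° = 124.8 kN/m
Resisting force R = c_j·L + N'·tanφ = 3·7.8 + 250.8·tan15.1° = 23.4 + 67.7 = 91.1 kN/m
FS = R / T = 91.1 / 124.8 = 0.730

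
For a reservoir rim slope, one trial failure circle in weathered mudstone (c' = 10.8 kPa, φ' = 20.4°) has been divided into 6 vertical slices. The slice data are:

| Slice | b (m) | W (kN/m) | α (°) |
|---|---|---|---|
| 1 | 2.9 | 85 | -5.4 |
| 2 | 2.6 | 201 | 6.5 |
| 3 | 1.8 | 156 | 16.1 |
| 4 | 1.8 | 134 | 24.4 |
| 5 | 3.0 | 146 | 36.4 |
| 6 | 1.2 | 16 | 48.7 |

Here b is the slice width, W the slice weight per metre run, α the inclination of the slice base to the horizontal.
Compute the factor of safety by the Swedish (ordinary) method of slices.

FS = 1.96

Ordinary method of slices: FS = Σ[c'·Δl_i + (W_i cosα_i)·tanφ'] / Σ W_i sinα_i, with Δl_i = b_i / cosα_i.
Slice 1: Δl = 2.9/cos(-5.4°) = 2.913 m; N'_1 = 85·cos(-5.4°) = 84.6; c'Δl = 31.46; W sinα = -8.0
Slice 2: Δl = 2.6/cos6.5° = 2.617 m; N'_2 = 201·cos6.5° = 199.7; c'Δl = 28.26; W sinα = 22.8
Slice 3: Δl = 1.8/cos16.1° = 1.873 m; N'_3 = 156·cos16.1° = 149.9; c'Δl = 20.23; W sinα = 43.3
Slice 4: Δl = 1.8/cos24.4° = 1.977 m; N'_4 = 134·cos24.4° = 122.0; c'Δl = 21.35; W sinα = 55.4
Slice 5: Δl = 3.0/cos36.4° = 3.727 m; N'_5 = 146·cos36.4° = 117.5; c'Δl = 40.25; W sinα = 86.6
Slice 6: Δl = 1.2/cos48.7° = 1.818 m; N'_6 = 16·cos48.7° = 10.6; c'Δl = 19.64; W sinα = 12.0
Σc'Δl = 161.2 kN/m; ΣN' = 684.3 kN/m; ΣW sinα = 212.0 kN/m
Resisting = 161.2 + 684.3·tan20.4° = 161.2 + 254.5 = 415.7 kN/m
FS = 415.7 / 212.0 = 1.961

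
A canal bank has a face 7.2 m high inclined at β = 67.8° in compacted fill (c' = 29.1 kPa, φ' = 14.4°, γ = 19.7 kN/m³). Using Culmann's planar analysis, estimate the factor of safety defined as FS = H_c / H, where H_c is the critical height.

H_c = (4c'/γ) · sinβ cosφ' / [1 − cos(β − φ')]
    = (4·29.1/19.7) · sin67.8°·cos14.4° / [1 − cos53.4°]
    = 5.909 · 0.8968 / 0.4038 = 13.12 m
FS = H_c / H = 13.12 / 7.2 = 1.823

FS = 1.82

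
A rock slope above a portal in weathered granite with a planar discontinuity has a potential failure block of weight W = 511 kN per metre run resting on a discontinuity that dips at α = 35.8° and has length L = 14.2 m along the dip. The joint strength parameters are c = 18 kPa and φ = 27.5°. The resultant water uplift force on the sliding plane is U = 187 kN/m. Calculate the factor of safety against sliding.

Resolving the block weight along and normal to the plane and applying the Mohr–Coulomb strength on the joint:
N' = W cosα − U = 511·cos35.8° − 187 = 227.5 kN/m
Driving force T = W sinα = 511·sin35.8° = 298.9 kN/m
Resisting force R = c·L + N'·tanφ = 18·14.2 + 227.5·tan27.5° = 255.6 + 118.4 = 374.0 kN/m
FS = R / T = 374.0 / 298.9 = 1.251

FS = 1.25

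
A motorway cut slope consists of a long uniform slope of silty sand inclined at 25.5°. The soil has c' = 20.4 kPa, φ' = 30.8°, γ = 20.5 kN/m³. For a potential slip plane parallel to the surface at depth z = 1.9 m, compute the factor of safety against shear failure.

FS = 2.60

For an infinite slope with a slip plane parallel to the surface (no pore pressure): FS = [c' + γz cos²β tanφ'] / [γz sinβ cosβ].
γz = 20.5·1.9 = 38.95 kN/m²
Numerator = 20.4 + 38.95·cos²25.5°·tan30.8° = 20.4 + 38.95·0.8147·0.5961 = 39.315 kPa
Denominator = 38.95·sin25.5°·cos25.5° = 38.95·0.4305·0.9026 = 15.135 kPa
FS = 39.315 / 15.135 = 2.598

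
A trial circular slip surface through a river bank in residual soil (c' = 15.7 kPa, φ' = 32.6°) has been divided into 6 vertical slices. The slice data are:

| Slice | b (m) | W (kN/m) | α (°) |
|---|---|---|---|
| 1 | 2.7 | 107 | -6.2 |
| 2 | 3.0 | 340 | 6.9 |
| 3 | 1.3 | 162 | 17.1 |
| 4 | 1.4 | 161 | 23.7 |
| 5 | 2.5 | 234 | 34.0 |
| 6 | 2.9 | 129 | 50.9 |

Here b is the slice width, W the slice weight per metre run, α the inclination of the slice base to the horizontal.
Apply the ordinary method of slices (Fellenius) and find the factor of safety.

Ordinary method of slices: FS = Σ[c'·Δl_i + (W_i cosα_i)·tanφ'] / Σ W_i sinα_i, with Δl_i = b_i / cosα_i.
Slice 1: Δl = 2.7/cos(-6.2°) = 2.716 m; N'_1 = 107·cos(-6.2°) = 106.4; c'Δl = 42.64; W sinα = -11.6
Slice 2: Δl = 3.0/cos6.9° = 3.022 m; N'_2 = 340·cos6.9° = 337.5; c'Δl = 47.44; W sinα = 40.8
Slice 3: Δl = 1.3/cos17.1° = 1.360 m; N'_3 = 162·cos17.1° = 154.8; c'Δl = 21.35; W sinα = 47.6
Slice 4: Δl = 1.4/cos23.7° = 1.529 m; N'_4 = 161·cos23.7° = 147.4; c'Δl = 24.00; W sinα = 64.7
Slice 5: Δl = 2.5/cos34.0° = 3.016 m; N'_5 = 234·cos34.0° = 194.0; c'Δl = 47.34; W sinα = 130.9
Slice 6: Δl = 2.9/cos50.9° = 4.598 m; N'_6 = 129·cos50.9° = 81.4; c'Δl = 72.19; W sinα = 100.1
Σc'Δl = 255.0 kN/m; ΣN' = 1021.5 kN/m; ΣW sinα = 372.6 kN/m
Resisting = 255.0 + 1021.5·tan32.6° = 255.0 + 653.3 = 908.3 kN/m
FS = 908.3 / 372.6 = 2.438

FS = 2.44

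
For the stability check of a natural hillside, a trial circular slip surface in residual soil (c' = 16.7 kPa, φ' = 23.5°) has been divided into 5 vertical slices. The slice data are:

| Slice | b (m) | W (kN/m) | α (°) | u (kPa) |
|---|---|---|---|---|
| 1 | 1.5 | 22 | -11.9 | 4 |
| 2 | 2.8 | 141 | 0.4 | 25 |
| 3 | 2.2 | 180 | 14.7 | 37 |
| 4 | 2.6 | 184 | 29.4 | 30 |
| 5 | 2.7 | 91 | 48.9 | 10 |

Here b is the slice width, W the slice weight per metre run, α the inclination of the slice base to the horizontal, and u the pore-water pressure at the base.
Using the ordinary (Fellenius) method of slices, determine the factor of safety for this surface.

FS = 1.71

Ordinary method of slices: FS = Σ[c'·Δl_i + (W_i cosα_i − u_i·Δl_i)·tanφ'] / Σ W_i sinα_i, with Δl_i = b_i / cosα_i.
Slice 1: Δl = 1.5/cos(-11.9°) = 1.533 m; N'_1 = 22·cos(-11.9°) − 4·1.533 = 15.4; c'Δl = 25.60; W sinα = -4.5
Slice 2: Δl = 2.8/cos0.4° = 2.800 m; N'_2 = 141·cos0.4° − 25·2.800 = 71.0; c'Δl = 46.76; W sinα = 1.0
Slice 3: Δl = 2.2/cos14.7° = 2.274 m; N'_3 = 180·cos14.7° − 37·2.274 = 90.0; c'Δl = 37.98; W sinα = 45.7
Slice 4: Δl = 2.6/cos29.4° = 2.984 m; N'_4 = 184·cos29.4° − 30·2.984 = 70.8; c'Δl = 49.84; W sinα = 90.3
Slice 5: Δl = 2.7/cos48.9° = 4.107 m; N'_5 = 91·cos48.9° − 10·4.107 = 18.7; c'Δl = 68.59; W sinα = 68.6
Σc'Δl = 228.8 kN/m; ΣN' = 265.9 kN/m; ΣW sinα = 201.0 kN/m
Resisting = 228.8 + 265.9·tan23.5° = 228.8 + 115.6 = 344.4 kN/m
FS = 344.4 / 201.0 = 1.713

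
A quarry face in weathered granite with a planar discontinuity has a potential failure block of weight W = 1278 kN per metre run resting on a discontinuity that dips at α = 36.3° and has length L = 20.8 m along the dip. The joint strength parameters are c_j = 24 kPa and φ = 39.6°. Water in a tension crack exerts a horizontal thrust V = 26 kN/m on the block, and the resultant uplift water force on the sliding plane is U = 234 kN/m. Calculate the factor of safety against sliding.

FS = 1.47

Resolving the block weight along and normal to the plane and applying the Mohr–Coulomb strength on the joint:
N' = W cosα − U − V sinα = 1278·cos36.3° − 234 − 26·sin36.3° = 780.6 kN/m
Driving force T = W sinα + V cosα = 1278·sin36.3° + 26·cos36.3° = 777.5 kN/m
Resisting force R = c_j·L + N'·tanφ = 24·20.8 + 780.6·tan39.6° = 499.2 + 645.8 = 1145.0 kN/m
FS = R / T = 1145.0 / 777.5 = 1.473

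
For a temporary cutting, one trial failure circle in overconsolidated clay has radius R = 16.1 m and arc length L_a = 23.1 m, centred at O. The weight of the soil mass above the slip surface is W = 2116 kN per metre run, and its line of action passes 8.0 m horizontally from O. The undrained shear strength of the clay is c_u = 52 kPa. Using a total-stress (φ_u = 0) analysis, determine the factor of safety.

Taking moments about the centre O, the resisting moment is provided by the undrained shear strength acting along the arc:
M_R = c_u·L_a·R = 52·23.10·16.1 = 19339.3 kN·m/m
M_D = W·d = 2116·8.0 = 16928.0 kN·m/m
FS = M_R / M_D = 19339.3 / 16928.0 = 1.142

FS = 1.14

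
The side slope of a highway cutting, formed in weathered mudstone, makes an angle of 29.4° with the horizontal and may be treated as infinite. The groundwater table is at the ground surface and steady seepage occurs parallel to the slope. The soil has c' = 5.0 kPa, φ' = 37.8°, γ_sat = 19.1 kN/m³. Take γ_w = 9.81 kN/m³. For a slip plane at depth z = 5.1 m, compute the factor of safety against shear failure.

With seepage parallel to the slope and the water table at the surface, the effective normal stress on the slip plane uses the buoyant unit weight γ' = γ_sat − γ_w while the driving shear stress uses γ_sat:
FS = [c' + γ' z cos²β tanφ'] / [γ_sat z sinβ cosβ]
γ' = 19.1 − 9.81 = 9.29 kN/m³
Numerator = 5.0 + 9.29·5.1·cos²29.4°·tan37.8° = 5.0 + 9.29·5.1·0.7590·0.7757 = 32.894 kPa
Denominator = 19.1·5.1·sin29.4°·cos29.4° = 19.1·5.1·0.4909·0.8712 = 41.661 kPa
FS = 32.894 / 41.661 = 0.790

FS = 0.79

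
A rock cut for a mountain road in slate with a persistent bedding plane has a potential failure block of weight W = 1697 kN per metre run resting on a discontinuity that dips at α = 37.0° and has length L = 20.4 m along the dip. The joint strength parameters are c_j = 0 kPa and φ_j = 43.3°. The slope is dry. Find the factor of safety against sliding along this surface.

FS = 1.25

Resolving the block weight along and normal to the plane and applying the Mohr–Coulomb strength on the joint:
N' = W cosα = 1697·cos37.0° = 1355.3 kN/m
Driving force T = W sinα = 1697·sin37.0° = 1021.3 kN/m
Resisting force R = c_j·L + N'·tanφ_j = 0·20.4 + 1355.3·tan43.3° = 0.0 + 1277.2 = 1277.2 kN/m
FS = R / T = 1277.2 / 1021.3 = 1.251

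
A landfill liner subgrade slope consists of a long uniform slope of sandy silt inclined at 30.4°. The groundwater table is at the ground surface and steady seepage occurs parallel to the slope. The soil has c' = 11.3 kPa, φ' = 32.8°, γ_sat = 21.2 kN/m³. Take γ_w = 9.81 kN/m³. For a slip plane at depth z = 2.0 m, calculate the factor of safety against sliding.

FS = 1.20

With seepage parallel to the slope and the water table at the surface, the effective normal stress on the slip plane uses the buoyant unit weight γ' = γ_sat − γ_w while the driving shear stress uses γ_sat:
FS = [c' + γ' z cos²β tanφ'] / [γ_sat z sinβ cosβ]
γ' = 21.2 − 9.81 = 11.39 kN/m³
Numerator = 11.3 + 11.39·2.0·cos²30.4°·tan32.8° = 11.3 + 11.39·2.0·0.7439·0.6445 = 22.221 kPa
Denominator = 21.2·2.0·sin30.4°·cos30.4° = 21.2·2.0·0.5060·0.8625 = 18.506 kPa
FS = 22.221 / 18.506 = 1.201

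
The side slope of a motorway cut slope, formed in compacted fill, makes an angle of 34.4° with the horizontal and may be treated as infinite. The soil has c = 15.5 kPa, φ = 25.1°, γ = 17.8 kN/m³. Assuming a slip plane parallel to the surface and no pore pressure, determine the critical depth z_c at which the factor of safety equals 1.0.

Setting FS = 1.00 in FS = [c + γz cos²β tanφ] / [γz sinβ cosβ] and solving for z:
z = c / [γ cosβ (FS·sinβ − cosβ·tanφ)]
  = 15.5 / [17.8·cos34.4°·(1.00·sin34.4° − cos34.4°·tan25.1°)]
  = 15.5 / [17.8·0.8251·(1.00·0.5650 − 0.8251·0.4684)]
  = 15.5 / 2.6210 = 5.914 m

z_c = 5.91 m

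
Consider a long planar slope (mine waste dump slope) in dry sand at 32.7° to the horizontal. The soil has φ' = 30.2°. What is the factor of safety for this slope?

FS = 0.91

For a dry cohesionless infinite slope the factor of safety is FS = tanφ' / tanβ.
FS = tan30.2° / tan32.7° = 0.5820 / 0.6420 = 0.907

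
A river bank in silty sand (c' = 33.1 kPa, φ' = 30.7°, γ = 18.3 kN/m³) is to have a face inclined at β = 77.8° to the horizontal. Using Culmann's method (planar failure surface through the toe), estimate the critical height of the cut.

H_c = 19.04 m

Culmann's analysis gives the critical failure plane at α_cr = (β + φ')/2 = (77.8 + 30.7)/2 = 54.2°, and the critical height
H_c = (4c'/γ) · sinβ cosφ' / [1 − cos(β − φ')]
    = (4·33.1/18.3) · sin77.8°·cos30.7° / [1 − cos(47.1°)]
    = 7.235 · 0.9774·0.8599 / [1 − 0.6807]
    = 7.235 · 0.8404 / 0.3193
    = 19.04 m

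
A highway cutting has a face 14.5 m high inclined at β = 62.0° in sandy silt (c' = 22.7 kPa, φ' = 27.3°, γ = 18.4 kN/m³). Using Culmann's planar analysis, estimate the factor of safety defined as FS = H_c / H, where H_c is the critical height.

H_c = (4c'/γ) · sinβ cosφ' / [1 − cos(β − φ')]
    = (4·22.7/18.4) · sin62.0°·cos27.3° / [1 − cos34.7°]
    = 4.935 · 0.7846 / 0.1779 = 21.77 m
FS = H_c / H = 21.77 / 14.5 = 1.501

FS = 1.50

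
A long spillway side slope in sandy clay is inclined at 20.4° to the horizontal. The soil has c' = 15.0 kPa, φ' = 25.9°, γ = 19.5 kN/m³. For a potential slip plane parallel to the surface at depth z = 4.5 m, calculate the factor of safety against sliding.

FS = 1.83

For an infinite slope with a slip plane parallel to the surface (no pore pressure): FS = [c' + γz cos²β tanφ'] / [γz sinβ cosβ].
γz = 19.5·4.5 = 87.75 kN/m²
Numerator = 15.0 + 87.75·cos²20.4°·tan25.9° = 15.0 + 87.75·0.8785·0.4856 = 52.432 kPa
Denominator = 87.75·sin20.4°·cos20.4° = 87.75·0.3486·0.9373 = 28.669 kPa
FS = 52.432 / 28.669 = 1.829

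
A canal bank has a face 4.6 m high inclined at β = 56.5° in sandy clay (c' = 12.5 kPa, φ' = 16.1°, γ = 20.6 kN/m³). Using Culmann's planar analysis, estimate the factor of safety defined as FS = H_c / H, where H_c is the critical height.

H_c = (4c'/γ) · sinβ cosφ' / [1 − cos(β − φ')]
    = (4·12.5/20.6) · sin56.5°·cos16.1° / [1 − cos40.4°]
    = 2.427 · 0.8012 / 0.2385 = 8.15 m
FS = H_c / H = 8.15 / 4.6 = 1.773

FS = 1.77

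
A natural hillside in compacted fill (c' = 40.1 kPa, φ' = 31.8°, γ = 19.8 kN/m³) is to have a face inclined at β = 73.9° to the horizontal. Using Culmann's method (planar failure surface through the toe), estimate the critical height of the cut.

H_c = 25.64 m

Culmann's analysis gives the critical failure plane at α_cr = (β + φ')/2 = (73.9 + 31.8)/2 = 52.9°, and the critical height
H_c = (4c'/γ) · sinβ cosφ' / [1 − cos(β − φ')]
    = (4·40.1/19.8) · sin73.9°·cos31.8° / [1 − cos(42.1°)]
    = 8.101 · 0.9608·0.8499 / [1 − 0.7420]
    = 8.101 · 0.8166 / 0.2580
    = 25.64 m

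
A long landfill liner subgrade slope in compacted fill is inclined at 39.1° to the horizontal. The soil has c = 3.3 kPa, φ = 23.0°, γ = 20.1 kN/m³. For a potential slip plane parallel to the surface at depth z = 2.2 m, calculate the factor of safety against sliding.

For an infinite slope with a slip plane parallel to the surface (no pore pressure): FS = [c + γz cos²β tanφ] / [γz sinβ cosβ].
γz = 20.1·2.2 = 44.22 kN/m²
Numerator = 3.3 + 44.22·cos²39.1°·tan23.0° = 3.3 + 44.22·0.6022·0.4245 = 14.604 kPa
Denominator = 44.22·sin39.1°·cos39.1° = 44.22·0.6307·0.7760 = 21.643 kPa
FS = 14.604 / 21.643 = 0.675

FS = 0.67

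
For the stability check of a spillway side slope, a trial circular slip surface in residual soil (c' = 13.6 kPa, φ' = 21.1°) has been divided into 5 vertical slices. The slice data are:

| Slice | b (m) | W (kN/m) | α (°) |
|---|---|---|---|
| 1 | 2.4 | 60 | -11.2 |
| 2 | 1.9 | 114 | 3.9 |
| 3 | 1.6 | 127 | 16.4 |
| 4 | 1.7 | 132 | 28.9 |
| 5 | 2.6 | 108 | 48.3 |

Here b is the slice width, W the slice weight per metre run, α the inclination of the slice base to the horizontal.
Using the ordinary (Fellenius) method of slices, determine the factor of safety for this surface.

Ordinary method of slices: FS = Σ[c'·Δl_i + (W_i cosα_i)·tanφ'] / Σ W_i sinα_i, with Δl_i = b_i / cosα_i.
Slice 1: Δl = 2.4/cos(-11.2°) = 2.447 m; N'_1 = 60·cos(-11.2°) = 58.9; c'Δl = 33.27; W sinα = -11.7
Slice 2: Δl = 1.9/cos3.9° = 1.904 m; N'_2 = 114·cos3.9° = 113.7; c'Δl = 25.90; W sinα = 7.8
Slice 3: Δl = 1.6/cos16.4° = 1.668 m; N'_3 = 127·cos16.4° = 121.8; c'Δl = 22.68; W sinα = 35.9
Slice 4: Δl = 1.7/cos28.9° = 1.942 m; N'_4 = 132·cos28.9° = 115.6; c'Δl = 26.41; W sinα = 63.8
Slice 5: Δl = 2.6/cos48.3° = 3.908 m; N'_5 = 108·cos48.3° = 71.8; c'Δl = 53.15; W sinα = 80.6
Σc'Δl = 161.4 kN/m; ΣN' = 481.8 kN/m; ΣW sinα = 176.4 kN/m
Resisting = 161.4 + 481.8·tan21.1° = 161.4 + 185.9 = 347.3 kN/m
FS = 347.3 / 176.4 = 1.969

FS = 1.97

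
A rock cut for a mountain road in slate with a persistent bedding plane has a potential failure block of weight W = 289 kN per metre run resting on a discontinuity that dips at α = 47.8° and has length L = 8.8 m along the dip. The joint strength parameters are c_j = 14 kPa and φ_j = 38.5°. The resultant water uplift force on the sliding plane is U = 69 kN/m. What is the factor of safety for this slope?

Resolving the block weight along and normal to the plane and applying the Mohr–Coulomb strength on the joint:
N' = W cosα − U = 289·cos47.8° − 69 = 125.1 kN/m
Driving force T = W sinα = 289·sin47.8° = 214.1 kN/m
Resisting force R = c_j·L + N'·tanφ_j = 14·8.8 + 125.1·tan38.5° = 123.2 + 99.5 = 222.7 kN/m
FS = R / T = 222.7 / 214.1 = 1.040

FS = 1.04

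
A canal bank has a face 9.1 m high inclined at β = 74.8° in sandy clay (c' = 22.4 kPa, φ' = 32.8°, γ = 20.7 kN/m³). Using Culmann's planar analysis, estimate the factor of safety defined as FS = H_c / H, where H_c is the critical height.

H_c = (4c'/γ) · sinβ cosφ' / [1 − cos(β − φ')]
    = (4·22.4/20.7) · sin74.8°·cos32.8° / [1 − cos42.0°]
    = 4.329 · 0.8112 / 0.2569 = 13.67 m
FS = H_c / H = 13.67 / 9.1 = 1.502

FS = 1.50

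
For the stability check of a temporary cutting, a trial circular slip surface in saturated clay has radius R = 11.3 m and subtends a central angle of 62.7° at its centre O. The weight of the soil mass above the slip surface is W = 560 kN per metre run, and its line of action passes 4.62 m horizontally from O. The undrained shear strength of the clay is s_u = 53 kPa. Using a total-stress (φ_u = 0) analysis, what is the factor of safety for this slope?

Taking moments about the centre O, the resisting moment is provided by the undrained shear strength acting along the arc:
Arc length L_a = R·θ = 11.3·(62.7°·π/180) = 11.3·1.0943 = 12.37 m
M_R = s_u·L_a·R = 53·12.37·11.3 = 7405.9 kN·m/m
M_D = W·d = 560·4.62 = 2587.2 kN·m/m
FS = M_R / M_D = 7405.9 / 2587.2 = 2.863

FS = 2.86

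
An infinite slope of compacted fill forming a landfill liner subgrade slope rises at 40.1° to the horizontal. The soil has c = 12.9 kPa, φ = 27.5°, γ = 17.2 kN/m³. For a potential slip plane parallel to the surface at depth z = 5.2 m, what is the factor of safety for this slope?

FS = 0.91

For an infinite slope with a slip plane parallel to the surface (no pore pressure): FS = [c + γz cos²β tanφ] / [γz sinβ cosβ].
γz = 17.2·5.2 = 89.44 kN/m²
Numerator = 12.9 + 89.44·cos²40.1°·tan27.5° = 12.9 + 89.44·0.5851·0.5206 = 40.142 kPa
Denominator = 89.44·sin40.1°·cos40.1° = 89.44·0.6441·0.7649 = 44.067 kPa
FS = 40.142 / 44.067 = 0.911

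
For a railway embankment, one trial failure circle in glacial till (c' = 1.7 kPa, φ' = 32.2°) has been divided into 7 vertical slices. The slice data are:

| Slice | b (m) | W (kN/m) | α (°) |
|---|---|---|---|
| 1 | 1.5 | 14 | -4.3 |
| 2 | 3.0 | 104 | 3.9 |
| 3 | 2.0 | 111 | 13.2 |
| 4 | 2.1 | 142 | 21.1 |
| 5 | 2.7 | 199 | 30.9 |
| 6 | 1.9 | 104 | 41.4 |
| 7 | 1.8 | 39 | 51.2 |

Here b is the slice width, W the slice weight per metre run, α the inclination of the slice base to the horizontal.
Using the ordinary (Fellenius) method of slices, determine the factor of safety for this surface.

Ordinary method of slices: FS = Σ[c'·Δl_i + (W_i cosα_i)·tanφ'] / Σ W_i sinα_i, with Δl_i = b_i / cosα_i.
Slice 1: Δl = 1.5/cos(-4.3°) = 1.504 m; N'_1 = 14·cos(-4.3°) = 14.0; c'Δl = 2.56; W sinα = -1.0
Slice 2: Δl = 3.0/cos3.9° = 3.007 m; N'_2 = 104·cos3.9° = 103.8; c'Δl = 5.11; W sinα = 7.1
Slice 3: Δl = 2.0/cos13.2° = 2.054 m; N'_3 = 111·cos13.2° = 108.1; c'Δl = 3.49; W sinα = 25.3
Slice 4: Δl = 2.1/cos21.1° = 2.251 m; N'_4 = 142·cos21.1° = 132.5; c'Δl = 3.83; W sinα = 51.1
Slice 5: Δl = 2.7/cos30.9° = 3.147 m; N'_5 = 199·cos30.9° = 170.8; c'Δl = 5.35; W sinα = 102.2
Slice 6: Δl = 1.9/cos41.4° = 2.533 m; N'_6 = 104·cos41.4° = 78.0; c'Δl = 4.31; W sinα = 68.8
Slice 7: Δl = 1.8/cos51.2° = 2.873 m; N'_7 = 39·cos51.2° = 24.4; c'Δl = 4.88; W sinα = 30.4
Σc'Δl = 29.5 kN/m; ΣN' = 631.5 kN/m; ΣW sinα = 283.9 kN/m
Resisting = 29.5 + 631.5·tan32.2° = 29.5 + 397.7 = 427.2 kN/m
FS = 427.2 / 283.9 = 1.505

FS = 1.50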